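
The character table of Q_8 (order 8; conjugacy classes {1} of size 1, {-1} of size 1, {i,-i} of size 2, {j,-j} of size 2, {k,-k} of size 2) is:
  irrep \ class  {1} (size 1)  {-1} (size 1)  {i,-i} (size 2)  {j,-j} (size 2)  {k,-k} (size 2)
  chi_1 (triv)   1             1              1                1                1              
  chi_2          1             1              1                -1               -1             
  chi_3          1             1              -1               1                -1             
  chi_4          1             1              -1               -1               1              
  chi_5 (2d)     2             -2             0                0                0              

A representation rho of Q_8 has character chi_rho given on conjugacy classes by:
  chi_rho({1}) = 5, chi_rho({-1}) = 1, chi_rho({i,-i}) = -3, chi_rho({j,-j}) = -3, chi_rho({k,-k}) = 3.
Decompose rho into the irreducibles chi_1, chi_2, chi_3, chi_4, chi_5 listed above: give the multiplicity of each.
Multiplicities: chi_1: 0, chi_2: 0, chi_3: 0, chi_4: 3, chi_5: 1.

Explanation: Use <chi_rho, chi> = (1/|G|) sum_C |C| * chi_rho(C) * conj(chi(C)) with |G| = 8 for each irreducible chi in the table:
  <chi_rho, chi_1> = (1/8)[1*(5)*conj(1) + 1*(1)*conj(1) + 2*(-3)*conj(1) + 2*(-3)*conj(1) + 2*(3)*conj(1)]
      = (1/8)[(5) + (1) + (-6) + (-6) + (6)] = 0/8 = 0
  <chi_rho, chi_2> = (1/8)[1*(5)*conj(1) + 1*(1)*conj(1) + 2*(-3)*conj(1) + 2*(-3)*conj(-1) + 2*(3)*conj(-1)]
      = (1/8)[(5) + (1) + (-6) + (6) + (-6)] = 0/8 = 0
  <chi_rho, chi_3> = (1/8)[1*(5)*conj(1) + 1*(1)*conj(1) + 2*(-3)*conj(-1) + 2*(-3)*conj(1) + 2*(3)*conj(-1)]
      = (1/8)[(5) + (1) + (6) + (-6) + (-6)] = 0/8 = 0
  <chi_rho, chi_4> = (1/8)[1*(5)*conj(1) + 1*(1)*conj(1) + 2*(-3)*conj(-1) + 2*(-3)*conj(-1) + 2*(3)*conj(1)]
      = (1/8)[(5) + (1) + (6) + (6) + (6)] = 24/8 = 3
  <chi_rho, chi_5> = (1/8)[1*(5)*conj(2) + 1*(1)*conj(-2) + 2*(-3)*conj(0) + 2*(-3)*conj(0) + 2*(3)*conj(0)]
      = (1/8)[(10) + (-2) + (0) + (0) + (0)] = 8/8 = 1
Dimension check: dim(rho) = sum (mult * dim) = 0*1 + 0*1 + 0*1 + 3*1 + 1*2 = 5 = chi_rho(e) = 5.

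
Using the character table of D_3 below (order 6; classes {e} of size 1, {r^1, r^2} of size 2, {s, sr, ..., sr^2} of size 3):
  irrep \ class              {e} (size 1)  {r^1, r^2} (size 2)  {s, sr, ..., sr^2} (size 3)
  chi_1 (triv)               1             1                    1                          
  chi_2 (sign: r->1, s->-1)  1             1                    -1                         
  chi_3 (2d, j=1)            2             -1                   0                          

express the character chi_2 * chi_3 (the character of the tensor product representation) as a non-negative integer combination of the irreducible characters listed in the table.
chi_2 tensor chi_3 = chi_3 (all other irreducibles have multiplicity 0).

Solution. The character of a tensor product is the pointwise product (chi_2 * chi_3)(C) = chi_2(C) * chi_3(C):
  {e}: (1)*(2), {r^1, r^2}: (1)*(-1), {s, sr, ..., sr^2}: (-1)*(0)
so (chi_2 * chi_3) takes values
  {e} -> 2, {r^1, r^2} -> -1, {s, sr, ..., sr^2} -> 0.
Now take the inner product of this character with each irreducible chi from the table, <chi_2*chi_3, chi> = (1/6) sum_C |C| (chi_2*chi_3)(C) conj(chi(C)):
  <chi_2*chi_3, chi_1> = (1/6)[1*(2)*conj(1) + 2*(-1)*conj(1) + 3*(0)*conj(1)]
      = (1/6)[(2) + (-2) + (0)] = 0/6 = 0
  <chi_2*chi_3, chi_2> = (1/6)[1*(2)*conj(1) + 2*(-1)*conj(1) + 3*(0)*conj(-1)]
      = (1/6)[(2) + (-2) + (0)] = 0/6 = 0
  <chi_2*chi_3, chi_3> = (1/6)[1*(2)*conj(2) + 2*(-1)*conj(-1) + 3*(0)*conj(0)]
      = (1/6)[(4) + (2) + (0)] = 6/6 = 1
Hence the multiplicities are chi_3: 1. Dimension check: dim(chi_2)*dim(chi_3) = 1*2 = 2 and sum (mult * dim) = 1*2 = 2.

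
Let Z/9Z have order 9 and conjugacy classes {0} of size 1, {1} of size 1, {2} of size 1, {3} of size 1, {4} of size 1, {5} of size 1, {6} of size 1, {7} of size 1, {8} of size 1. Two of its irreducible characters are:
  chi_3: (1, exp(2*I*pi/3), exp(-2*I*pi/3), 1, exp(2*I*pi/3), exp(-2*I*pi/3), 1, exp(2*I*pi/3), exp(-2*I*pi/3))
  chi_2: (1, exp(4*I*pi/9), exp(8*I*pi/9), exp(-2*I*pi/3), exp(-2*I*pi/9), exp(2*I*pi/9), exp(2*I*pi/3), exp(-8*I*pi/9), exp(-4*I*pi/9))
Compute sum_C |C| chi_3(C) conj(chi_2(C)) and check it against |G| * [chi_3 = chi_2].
Sum = 0; so <chi_3, chi_2> = 0 (distinct irreducibles are orthogonal).

Details: Compute term by term over conjugacy classes (|C| * chi_3(C) * conj(chi_2(C))):
  1*(1)*conj(1) + 1*(exp(2*I*pi/3))*conj(exp(4*I*pi/9)) + 1*(exp(-2*I*pi/3))*conj(exp(8*I*pi/9)) + 1*(1)*conj(exp(-2*I*pi/3)) + 1*(exp(2*I*pi/3))*conj(exp(-2*I*pi/9)) + 1*(exp(-2*I*pi/3))*conj(exp(2*I*pi/9)) + 1*(1)*conj(exp(2*I*pi/3)) + 1*(exp(2*I*pi/3))*conj(exp(-8*I*pi/9)) + 1*(exp(-2*I*pi/3))*conj(exp(-4*I*pi/9))
  = (1) + (exp(2*I*pi/9)) + (exp(4*I*pi/9)) + (exp(2*I*pi/3)) + (exp(8*I*pi/9)) + (exp(-8*I*pi/9)) + (exp(-2*I*pi/3)) + (exp(-4*I*pi/9)) + (exp(-2*I*pi/9))
  = 0.
(Exp terms are combined using exp(i*s)*conj(exp(i*t)) = exp(i*(s-t)), and sums of them are collapsed using the identity that for every m > 1 the m distinct m-th roots of unity sum to 0, e.g. 1 + exp(2*I*pi/3) + exp(-2*I*pi/3) = 0.)
Dividing by |G| = 9 gives 0/9 = 0, matching the row-orthogonality relation <chi_3, chi_2> = [chi_3 = chi_2].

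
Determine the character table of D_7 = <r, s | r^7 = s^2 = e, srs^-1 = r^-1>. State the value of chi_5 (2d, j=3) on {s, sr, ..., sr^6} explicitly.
Conjugacy classes: {e} of size 1, {r^1, r^6} of size 2, {r^2, r^5} of size 2, {r^3, r^4} of size 2, {s, sr, ..., sr^6} of size 7.
Character table:
  irrep \ class              {e} (size 1)  {r^1, r^6} (size 2)  {r^2, r^5} (size 2)  {r^3, r^4} (size 2)  {s, sr, ..., sr^6} (size 7)
  chi_1 (triv)               1             1                    1                    1                    1                          
  chi_2 (sign: r->1, s->-1)  1             1                    1                    1                    -1                         
  chi_3 (2d, j=1)            2             2*cos(2*pi/7)        -2*cos(3*pi/7)       -2*cos(pi/7)         0                          
  chi_4 (2d, j=2)            2             -2*cos(3*pi/7)       -2*cos(pi/7)         2*cos(2*pi/7)        0                          
  chi_5 (2d, j=3)            2             -2*cos(pi/7)         2*cos(2*pi/7)        -2*cos(3*pi/7)       0                          

Spot check: chi_5 (2d, j=3) on {s, sr, ..., sr^6} = 0.

Explanation: D_7 has order 2*7 = 14 with 5 conjugacy classes, hence 5 irreducibles. Sum of squared dims 1 + 1 + 4 + 4 + 4 = 14 = |G|. Linear characters come from the abelianisation; the 2-dimensional irreps have character r^k -> 2*cos(2*pi*j*k/7), reflections -> 0.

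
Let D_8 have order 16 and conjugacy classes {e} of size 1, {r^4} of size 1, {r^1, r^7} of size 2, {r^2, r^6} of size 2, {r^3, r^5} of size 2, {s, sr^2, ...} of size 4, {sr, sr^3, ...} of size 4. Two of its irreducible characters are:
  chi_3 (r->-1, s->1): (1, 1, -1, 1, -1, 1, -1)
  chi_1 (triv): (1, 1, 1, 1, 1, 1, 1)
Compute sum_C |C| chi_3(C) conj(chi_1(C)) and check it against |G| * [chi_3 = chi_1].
Sum = 0; so <chi_3, chi_1> = 0 (distinct irreducibles are orthogonal).

Why: Compute term by term over conjugacy classes (|C| * chi_3(C) * conj(chi_1(C))):
  1*(1)*conj(1) + 1*(1)*conj(1) + 2*(-1)*conj(1) + 2*(1)*conj(1) + 2*(-1)*conj(1) + 4*(1)*conj(1) + 4*(-1)*conj(1)
  = (1) + (1) + (-2) + (2) + (-2) + (4) + (-4)
  = 0.
Dividing by |G| = 16 gives 0/16 = 0, matching the row-orthogonality relation <chi_3, chi_1> = [chi_3 = chi_1].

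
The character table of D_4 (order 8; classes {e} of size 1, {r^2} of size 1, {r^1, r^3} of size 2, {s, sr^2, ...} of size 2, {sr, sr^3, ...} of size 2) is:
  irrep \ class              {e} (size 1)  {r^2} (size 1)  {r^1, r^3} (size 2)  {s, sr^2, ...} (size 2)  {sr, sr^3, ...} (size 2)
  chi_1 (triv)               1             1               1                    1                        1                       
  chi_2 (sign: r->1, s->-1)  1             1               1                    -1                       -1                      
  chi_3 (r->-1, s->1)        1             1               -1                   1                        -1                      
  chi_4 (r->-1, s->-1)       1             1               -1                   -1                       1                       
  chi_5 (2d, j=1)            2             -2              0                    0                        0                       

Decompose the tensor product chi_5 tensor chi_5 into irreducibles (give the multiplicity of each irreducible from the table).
chi_5 tensor chi_5 = chi_1 + chi_2 + chi_3 + chi_4 (all other irreducibles have multiplicity 0).

Why: The character of a tensor product is the pointwise product (chi_5 * chi_5)(C) = chi_5(C) * chi_5(C):
  {e}: (2)*(2), {r^2}: (-2)*(-2), {r^1, r^3}: (0)*(0), {s, sr^2, ...}: (0)*(0), {sr, sr^3, ...}: (0)*(0)
so (chi_5 * chi_5) takes values
  {e} -> 4, {r^2} -> 4, {r^1, r^3} -> 0, {s, sr^2, ...} -> 0, {sr, sr^3, ...} -> 0.
Now take the inner product of this character with each irreducible chi from the table, <chi_5*chi_5, chi> = (1/8) sum_C |C| (chi_5*chi_5)(C) conj(chi(C)):
  <chi_5*chi_5, chi_1> = (1/8)[1*(4)*conj(1) + 1*(4)*conj(1) + 2*(0)*conj(1) + 2*(0)*conj(1) + 2*(0)*conj(1)]
      = (1/8)[(4) + (4) + (0) + (0) + (0)] = 8/8 = 1
  <chi_5*chi_5, chi_2> = (1/8)[1*(4)*conj(1) + 1*(4)*conj(1) + 2*(0)*conj(1) + 2*(0)*conj(-1) + 2*(0)*conj(-1)]
      = (1/8)[(4) + (4) + (0) + (0) + (0)] = 8/8 = 1
  <chi_5*chi_5, chi_3> = (1/8)[1*(4)*conj(1) + 1*(4)*conj(1) + 2*(0)*conj(-1) + 2*(0)*conj(1) + 2*(0)*conj(-1)]
      = (1/8)[(4) + (4) + (0) + (0) + (0)] = 8/8 = 1
  <chi_5*chi_5, chi_4> = (1/8)[1*(4)*conj(1) + 1*(4)*conj(1) + 2*(0)*conj(-1) + 2*(0)*conj(-1) + 2*(0)*conj(1)]
      = (1/8)[(4) + (4) + (0) + (0) + (0)] = 8/8 = 1
  <chi_5*chi_5, chi_5> = (1/8)[1*(4)*conj(2) + 1*(4)*conj(-2) + 2*(0)*conj(0) + 2*(0)*conj(0) + 2*(0)*conj(0)]
      = (1/8)[(8) + (-8) + (0) + (0) + (0)] = 0/8 = 0
Hence the multiplicities are chi_1: 1, chi_2: 1, chi_3: 1, chi_4: 1. Dimension check: dim(chi_5)*dim(chi_5) = 2*2 = 4 and sum (mult * dim) = 1*1 + 1*1 + 1*1 + 1*1 = 4.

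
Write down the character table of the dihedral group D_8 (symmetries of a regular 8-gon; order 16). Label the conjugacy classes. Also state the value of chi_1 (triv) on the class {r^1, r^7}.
Conjugacy classes: {e} of size 1, {r^4} of size 1, {r^1, r^7} of size 2, {r^2, r^6} of size 2, {r^3, r^5} of size 2, {s, sr^2, ...} of size 4, {sr, sr^3, ...} of size 4.
Character table:
  irrep \ class              {e} (size 1)  {r^4} (size 1)  {r^1, r^7} (size 2)  {r^2, r^6} (size 2)  {r^3, r^5} (size 2)  {s, sr^2, ...} (size 4)  {sr, sr^3, ...} (size 4)
  chi_1 (triv)               1             1               1                    1                    1                    1                        1                       
  chi_2 (sign: r->1, s->-1)  1             1               1                    1                    1                    -1                       -1                      
  chi_3 (r->-1, s->1)        1             1               -1                   1                    -1                   1                        -1                      
  chi_4 (r->-1, s->-1)       1             1               -1                   1                    -1                   -1                       1                       
  chi_5 (2d, j=1)            2             -2              sqrt(2)              0                    -sqrt(2)             0                        0                       
  chi_6 (2d, j=2)            2             2               0                    -2                   0                    0                        0                       
  chi_7 (2d, j=3)            2             -2              -sqrt(2)             0                    sqrt(2)              0                        0                       

Spot check: chi_1 (triv) on {r^1, r^7} = 1.

Derivation: D_8 has order 2*8 = 16 with 7 conjugacy classes, hence 7 irreducibles. Sum of squared dims 1 + 1 + 1 + 1 + 4 + 4 + 4 = 16 = |G|. Linear characters come from the abelianisation; the 2-dimensional irreps have character r^k -> 2*cos(2*pi*j*k/8), reflections -> 0.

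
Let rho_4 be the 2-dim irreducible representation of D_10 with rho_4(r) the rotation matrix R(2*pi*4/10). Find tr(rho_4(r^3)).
chi_{rho_4}(r^3) = 2*cos(2*pi*4*3/10) = -1/2 + sqrt(5)/2

Details: rho_4(r^3) is rotation by angle 2*pi*4*3/10, whose trace is 2*cos(2*pi*4*3/10) = -1/2 + sqrt(5)/2.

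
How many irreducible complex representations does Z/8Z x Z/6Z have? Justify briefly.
48

Justification: The number of irreducible complex representations of a finite group equals its number of conjugacy classes. Z/8Z x Z/6Z is abelian of order 48, so every element is its own conjugacy class: 48 classes, so Z/8Z x Z/6Z (order 48) has exactly 48 irreducible complex representations.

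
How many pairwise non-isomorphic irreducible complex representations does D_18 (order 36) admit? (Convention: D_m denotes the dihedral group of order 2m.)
12

Working: The number of irreducible complex representations of a finite group equals its number of conjugacy classes. D_18 has 12 conjugacy classes (n/2 + 3 for n even), so D_18 (order 36) has exactly 12 irreducible complex representations.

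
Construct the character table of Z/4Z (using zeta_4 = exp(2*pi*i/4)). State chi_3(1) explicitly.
Character table of Z/4Z (irreps indexed chi_0,...,chi_3 with chi_k(m) = zeta_4^(k*m), zeta_4 = exp(2*pi*i/4)):
  irrep \ class  {0} (size 1)  {1} (size 1)  {2} (size 1)  {3} (size 1)
  chi_0          1             1             1             1           
  chi_1          1             I             -1            -I          
  chi_2          1             -1            1             -1          
  chi_3          1             -I            -1            I           

Spot check: chi_3(1) = zeta_4^(3*1) = zeta_4^3 = -I.

Z/4Z is abelian, so all 4 irreducible complex representations are 1-dimensional. They are given by chi_k(m) = zeta_4^(k*m) for k = 0,...,3. Row orthogonality: sum_m chi_k(m) conj(chi_l(m)) = 4 * [k = l].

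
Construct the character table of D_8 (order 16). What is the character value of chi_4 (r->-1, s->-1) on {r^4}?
Conjugacy classes: {e} of size 1, {r^4} of size 1, {r^1, r^7} of size 2, {r^2, r^6} of size 2, {r^3, r^5} of size 2, {s, sr^2, ...} of size 4, {sr, sr^3, ...} of size 4.
Character table:
  irrep \ class              {e} (size 1)  {r^4} (size 1)  {r^1, r^7} (size 2)  {r^2, r^6} (size 2)  {r^3, r^5} (size 2)  {s, sr^2, ...} (size 4)  {sr, sr^3, ...} (size 4)
  chi_1 (triv)               1             1               1                    1                    1                    1                        1                       
  chi_2 (sign: r->1, s->-1)  1             1               1                    1                    1                    -1                       -1                      
  chi_3 (r->-1, s->1)        1             1               -1                   1                    -1                   1                        -1                      
  chi_4 (r->-1, s->-1)       1             1               -1                   1                    -1                   -1                       1                       
  chi_5 (2d, j=1)            2             -2              sqrt(2)              0                    -sqrt(2)             0                        0                       
  chi_6 (2d, j=2)            2             2               0                    -2                   0                    0                        0                       
  chi_7 (2d, j=3)            2             -2              -sqrt(2)             0                    sqrt(2)              0                        0                       

Spot check: chi_4 (r->-1, s->-1) on {r^4} = 1.

Working: D_8 has order 2*8 = 16 with 7 conjugacy classes, hence 7 irreducibles. Sum of squared dims 1 + 1 + 1 + 1 + 4 + 4 + 4 = 16 = |G|. Linear characters come from the abelianisation; the 2-dimensional irreps have character r^k -> 2*cos(2*pi*j*k/8), reflections -> 0.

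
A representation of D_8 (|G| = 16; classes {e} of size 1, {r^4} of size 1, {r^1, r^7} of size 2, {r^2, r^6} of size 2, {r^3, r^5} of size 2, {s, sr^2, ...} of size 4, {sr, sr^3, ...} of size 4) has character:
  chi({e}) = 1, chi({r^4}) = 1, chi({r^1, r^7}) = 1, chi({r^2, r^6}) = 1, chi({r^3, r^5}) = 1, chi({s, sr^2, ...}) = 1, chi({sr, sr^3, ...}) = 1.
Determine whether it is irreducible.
Irreducible: <chi, chi> = 1.

Explanation: <chi, chi> = (1/|G|) sum_C |C| * |chi(C)|^2 = (1/16)[1*|1|^2 + 1*|1|^2 + 2*|1|^2 + 2*|1|^2 + 2*|1|^2 + 4*|1|^2 + 4*|1|^2]
  = (1/16)[(1) + (1) + (2) + (2) + (2) + (4) + (4)] = 16/16 = 1.
A character is irreducible iff <chi, chi> = 1, so this representation is irreducible.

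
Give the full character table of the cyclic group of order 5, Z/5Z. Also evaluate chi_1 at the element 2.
Character table of Z/5Z (irreps indexed chi_0,...,chi_4 with chi_k(m) = zeta_5^(k*m), zeta_5 = exp(2*pi*i/5)):
  irrep \ class  {0} (size 1)  {1} (size 1)    {2} (size 1)    {3} (size 1)    {4} (size 1)  
  chi_0          1             1               1               1               1             
  chi_1          1             exp(2*I*pi/5)   exp(4*I*pi/5)   exp(-4*I*pi/5)  exp(-2*I*pi/5)
  chi_2          1             exp(4*I*pi/5)   exp(-2*I*pi/5)  exp(2*I*pi/5)   exp(-4*I*pi/5)
  chi_3          1             exp(-4*I*pi/5)  exp(2*I*pi/5)   exp(-2*I*pi/5)  exp(4*I*pi/5) 
  chi_4          1             exp(-2*I*pi/5)  exp(-4*I*pi/5)  exp(4*I*pi/5)   exp(2*I*pi/5) 

Spot check: chi_1(2) = zeta_5^(1*2) = zeta_5^2 = exp(4*I*pi/5).

Working: Z/5Z is abelian, so all 5 irreducible complex representations are 1-dimensional. They are given by chi_k(m) = zeta_5^(k*m) for k = 0,...,4. Row orthogonality: sum_m chi_k(m) conj(chi_l(m)) = 5 * [k = l].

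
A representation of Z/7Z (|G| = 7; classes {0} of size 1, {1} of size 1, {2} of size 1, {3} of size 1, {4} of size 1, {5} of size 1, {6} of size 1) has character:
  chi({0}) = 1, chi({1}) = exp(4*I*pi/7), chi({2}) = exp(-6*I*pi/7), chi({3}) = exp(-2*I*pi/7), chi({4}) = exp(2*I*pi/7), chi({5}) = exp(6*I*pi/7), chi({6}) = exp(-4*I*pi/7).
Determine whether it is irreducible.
Irreducible: <chi, chi> = 1.

Reasoning: <chi, chi> = (1/|G|) sum_C |C| * |chi(C)|^2 = (1/7)[1*|1|^2 + 1*|exp(4*I*pi/7)|^2 + 1*|exp(-6*I*pi/7)|^2 + 1*|exp(-2*I*pi/7)|^2 + 1*|exp(2*I*pi/7)|^2 + 1*|exp(6*I*pi/7)|^2 + 1*|exp(-4*I*pi/7)|^2]
  = (1/7)[(1) + (1) + (1) + (1) + (1) + (1) + (1)] = 7/7 = 1.
(Exp terms are combined using exp(i*s)*conj(exp(i*t)) = exp(i*(s-t)), and sums of them are collapsed using the identity that for every m > 1 the m distinct m-th roots of unity sum to 0, e.g. 1 + exp(2*I*pi/3) + exp(-2*I*pi/3) = 0.)
A character is irreducible iff <chi, chi> = 1, so this representation is irreducible.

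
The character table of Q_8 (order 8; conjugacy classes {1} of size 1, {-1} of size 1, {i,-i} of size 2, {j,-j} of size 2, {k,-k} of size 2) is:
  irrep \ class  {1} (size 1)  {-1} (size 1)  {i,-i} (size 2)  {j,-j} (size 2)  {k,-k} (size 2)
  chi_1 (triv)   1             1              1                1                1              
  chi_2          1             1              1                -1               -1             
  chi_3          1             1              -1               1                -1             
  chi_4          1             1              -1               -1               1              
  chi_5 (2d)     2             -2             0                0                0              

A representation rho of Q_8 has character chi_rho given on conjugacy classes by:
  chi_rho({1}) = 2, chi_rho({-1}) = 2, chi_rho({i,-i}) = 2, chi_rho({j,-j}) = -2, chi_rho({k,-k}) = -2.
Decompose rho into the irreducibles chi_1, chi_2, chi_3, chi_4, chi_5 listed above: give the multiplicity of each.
Multiplicities: chi_1: 0, chi_2: 2, chi_3: 0, chi_4: 0, chi_5: 0.

Details: Use <chi_rho, chi> = (1/|G|) sum_C |C| * chi_rho(C) * conj(chi(C)) with |G| = 8 for each irreducible chi in the table:
  <chi_rho, chi_1> = (1/8)[1*(2)*conj(1) + 1*(2)*conj(1) + 2*(2)*conj(1) + 2*(-2)*conj(1) + 2*(-2)*conj(1)]
      = (1/8)[(2) + (2) + (4) + (-4) + (-4)] = 0/8 = 0
  <chi_rho, chi_2> = (1/8)[1*(2)*conj(1) + 1*(2)*conj(1) + 2*(2)*conj(1) + 2*(-2)*conj(-1) + 2*(-2)*conj(-1)]
      = (1/8)[(2) + (2) + (4) + (4) + (4)] = 16/8 = 2
  <chi_rho, chi_3> = (1/8)[1*(2)*conj(1) + 1*(2)*conj(1) + 2*(2)*conj(-1) + 2*(-2)*conj(1) + 2*(-2)*conj(-1)]
      = (1/8)[(2) + (2) + (-4) + (-4) + (4)] = 0/8 = 0
  <chi_rho, chi_4> = (1/8)[1*(2)*conj(1) + 1*(2)*conj(1) + 2*(2)*conj(-1) + 2*(-2)*conj(-1) + 2*(-2)*conj(1)]
      = (1/8)[(2) + (2) + (-4) + (4) + (-4)] = 0/8 = 0
  <chi_rho, chi_5> = (1/8)[1*(2)*conj(2) + 1*(2)*conj(-2) + 2*(2)*conj(0) + 2*(-2)*conj(0) + 2*(-2)*conj(0)]
      = (1/8)[(4) + (-4) + (0) + (0) + (0)] = 0/8 = 0
Dimension check: dim(rho) = sum (mult * dim) = 0*1 + 2*1 + 0*1 + 0*1 + 0*2 = 2 = chi_rho(e) = 2.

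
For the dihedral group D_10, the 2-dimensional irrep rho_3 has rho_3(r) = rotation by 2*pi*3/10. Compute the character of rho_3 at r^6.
chi_{rho_3}(r^6) = 2*cos(2*pi*3*6/10) = -1/2 + sqrt(5)/2

Why: rho_3(r^6) is rotation by angle 2*pi*3*6/10, whose trace is 2*cos(2*pi*3*6/10) = -1/2 + sqrt(5)/2.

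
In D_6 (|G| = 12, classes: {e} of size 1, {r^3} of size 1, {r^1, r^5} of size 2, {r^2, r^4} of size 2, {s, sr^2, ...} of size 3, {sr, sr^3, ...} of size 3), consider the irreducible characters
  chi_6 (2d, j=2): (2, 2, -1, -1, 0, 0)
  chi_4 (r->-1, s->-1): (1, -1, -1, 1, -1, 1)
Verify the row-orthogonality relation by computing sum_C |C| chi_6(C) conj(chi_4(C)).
Sum = 0; so <chi_6, chi_4> = 0 (distinct irreducibles are orthogonal).

Proof sketch: Compute term by term over conjugacy classes (|C| * chi_6(C) * conj(chi_4(C))):
  1*(2)*conj(1) + 1*(2)*conj(-1) + 2*(-1)*conj(-1) + 2*(-1)*conj(1) + 3*(0)*conj(-1) + 3*(0)*conj(1)
  = (2) + (-2) + (2) + (-2) + (0) + (0)
  = 0.
Dividing by |G| = 12 gives 0/12 = 0, matching the row-orthogonality relation <chi_6, chi_4> = [chi_6 = chi_4].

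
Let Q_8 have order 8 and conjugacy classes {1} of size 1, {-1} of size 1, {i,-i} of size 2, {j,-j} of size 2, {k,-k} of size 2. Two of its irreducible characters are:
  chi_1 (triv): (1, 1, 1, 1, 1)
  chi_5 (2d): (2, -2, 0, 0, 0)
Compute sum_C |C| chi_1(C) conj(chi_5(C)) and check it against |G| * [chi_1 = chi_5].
Sum = 0; so <chi_1, chi_5> = 0 (distinct irreducibles are orthogonal).

Solution. Compute term by term over conjugacy classes (|C| * chi_1(C) * conj(chi_5(C))):
  1*(1)*conj(2) + 1*(1)*conj(-2) + 2*(1)*conj(0) + 2*(1)*conj(0) + 2*(1)*conj(0)
  = (2) + (-2) + (0) + (0) + (0)
  = 0.
Dividing by |G| = 8 gives 0/8 = 0, matching the row-orthogonality relation <chi_1, chi_5> = [chi_1 = chi_5].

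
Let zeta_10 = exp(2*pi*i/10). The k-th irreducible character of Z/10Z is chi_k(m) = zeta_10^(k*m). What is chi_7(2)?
chi_7(2) = zeta_10^14 = exp(4*I*pi/5)

Derivation: chi_7(2) = zeta_10^(7*2) = zeta_10^14. Since zeta_10^10 = 1, this equals zeta_10^4 = exp(2*pi*i*4/10) = exp(4*I*pi/5).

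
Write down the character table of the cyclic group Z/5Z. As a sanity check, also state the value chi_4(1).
Character table of Z/5Z (irreps indexed chi_0,...,chi_4 with chi_k(m) = zeta_5^(k*m), zeta_5 = exp(2*pi*i/5)):
  irrep \ class  {0} (size 1)  {1} (size 1)    {2} (size 1)    {3} (size 1)    {4} (size 1)  
  chi_0          1             1               1               1               1             
  chi_1          1             exp(2*I*pi/5)   exp(4*I*pi/5)   exp(-4*I*pi/5)  exp(-2*I*pi/5)
  chi_2          1             exp(4*I*pi/5)   exp(-2*I*pi/5)  exp(2*I*pi/5)   exp(-4*I*pi/5)
  chi_3          1             exp(-4*I*pi/5)  exp(2*I*pi/5)   exp(-2*I*pi/5)  exp(4*I*pi/5) 
  chi_4          1             exp(-2*I*pi/5)  exp(-4*I*pi/5)  exp(4*I*pi/5)   exp(2*I*pi/5) 

Spot check: chi_4(1) = zeta_5^(4*1) = zeta_5^4 = exp(-2*I*pi/5).

Why: Z/5Z is abelian, so all 5 irreducible complex representations are 1-dimensional. They are given by chi_k(m) = zeta_5^(k*m) for k = 0,...,4. Row orthogonality: sum_m chi_k(m) conj(chi_l(m)) = 5 * [k = l].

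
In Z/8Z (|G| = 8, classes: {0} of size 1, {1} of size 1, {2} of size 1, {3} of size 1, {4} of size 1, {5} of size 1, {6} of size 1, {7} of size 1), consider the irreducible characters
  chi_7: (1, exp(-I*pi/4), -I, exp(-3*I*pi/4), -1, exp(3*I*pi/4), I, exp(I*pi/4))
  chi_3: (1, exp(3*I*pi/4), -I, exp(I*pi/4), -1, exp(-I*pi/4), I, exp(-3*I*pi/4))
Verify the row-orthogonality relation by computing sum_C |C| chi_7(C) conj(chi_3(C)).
Sum = 0; so <chi_7, chi_3> = 0 (distinct irreducibles are orthogonal).

Working: Compute term by term over conjugacy classes (|C| * chi_7(C) * conj(chi_3(C))):
  1*(1)*conj(1) + 1*(exp(-I*pi/4))*conj(exp(3*I*pi/4)) + 1*(-I)*conj(-I) + 1*(exp(-3*I*pi/4))*conj(exp(I*pi/4)) + 1*(-1)*conj(-1) + 1*(exp(3*I*pi/4))*conj(exp(-I*pi/4)) + 1*(I)*conj(I) + 1*(exp(I*pi/4))*conj(exp(-3*I*pi/4))
  = (1) + (-1) + (1) + (-1) + (1) + (-1) + (1) + (-1)
  = 0.
(Exp terms are combined using exp(i*s)*conj(exp(i*t)) = exp(i*(s-t)), and sums of them are collapsed using the identity that for every m > 1 the m distinct m-th roots of unity sum to 0, e.g. 1 + exp(2*I*pi/3) + exp(-2*I*pi/3) = 0.)
Dividing by |G| = 8 gives 0/8 = 0, matching the row-orthogonality relation <chi_7, chi_3> = [chi_7 = chi_3].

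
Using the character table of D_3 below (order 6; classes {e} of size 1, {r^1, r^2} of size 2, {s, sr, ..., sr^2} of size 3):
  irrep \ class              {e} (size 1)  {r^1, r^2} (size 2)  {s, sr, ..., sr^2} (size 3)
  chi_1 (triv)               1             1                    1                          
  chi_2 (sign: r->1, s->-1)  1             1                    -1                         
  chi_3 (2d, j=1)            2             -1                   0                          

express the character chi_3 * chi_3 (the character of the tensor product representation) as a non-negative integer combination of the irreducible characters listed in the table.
chi_3 tensor chi_3 = chi_1 + chi_2 + chi_3 (all other irreducibles have multiplicity 0).

Working: The character of a tensor product is the pointwise product (chi_3 * chi_3)(C) = chi_3(C) * chi_3(C):
  {e}: (2)*(2), {r^1, r^2}: (-1)*(-1), {s, sr, ..., sr^2}: (0)*(0)
so (chi_3 * chi_3) takes values
  {e} -> 4, {r^1, r^2} -> 1, {s, sr, ..., sr^2} -> 0.
Now take the inner product of this character with each irreducible chi from the table, <chi_3*chi_3, chi> = (1/6) sum_C |C| (chi_3*chi_3)(C) conj(chi(C)):
  <chi_3*chi_3, chi_1> = (1/6)[1*(4)*conj(1) + 2*(1)*conj(1) + 3*(0)*conj(1)]
      = (1/6)[(4) + (2) + (0)] = 6/6 = 1
  <chi_3*chi_3, chi_2> = (1/6)[1*(4)*conj(1) + 2*(1)*conj(1) + 3*(0)*conj(-1)]
      = (1/6)[(4) + (2) + (0)] = 6/6 = 1
  <chi_3*chi_3, chi_3> = (1/6)[1*(4)*conj(2) + 2*(1)*conj(-1) + 3*(0)*conj(0)]
      = (1/6)[(8) + (-2) + (0)] = 6/6 = 1
Hence the multiplicities are chi_1: 1, chi_2: 1, chi_3: 1. Dimension check: dim(chi_3)*dim(chi_3) = 2*2 = 4 and sum (mult * dim) = 1*1 + 1*1 + 1*2 = 4.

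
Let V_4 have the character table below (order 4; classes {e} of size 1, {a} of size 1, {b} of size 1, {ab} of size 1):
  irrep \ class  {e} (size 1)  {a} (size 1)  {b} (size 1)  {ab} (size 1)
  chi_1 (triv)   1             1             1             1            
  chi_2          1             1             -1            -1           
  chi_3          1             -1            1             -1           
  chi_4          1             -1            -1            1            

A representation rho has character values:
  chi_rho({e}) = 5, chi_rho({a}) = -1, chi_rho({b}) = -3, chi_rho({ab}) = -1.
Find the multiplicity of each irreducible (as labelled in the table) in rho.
Multiplicities: chi_1: 0, chi_2: 2, chi_3: 1, chi_4: 2.

Derivation: Use <chi_rho, chi> = (1/|G|) sum_C |C| * chi_rho(C) * conj(chi(C)) with |G| = 4 for each irreducible chi in the table:
  <chi_rho, chi_1> = (1/4)[1*(5)*conj(1) + 1*(-1)*conj(1) + 1*(-3)*conj(1) + 1*(-1)*conj(1)]
      = (1/4)[(5) + (-1) + (-3) + (-1)] = 0/4 = 0
  <chi_rho, chi_2> = (1/4)[1*(5)*conj(1) + 1*(-1)*conj(1) + 1*(-3)*conj(-1) + 1*(-1)*conj(-1)]
      = (1/4)[(5) + (-1) + (3) + (1)] = 8/4 = 2
  <chi_rho, chi_3> = (1/4)[1*(5)*conj(1) + 1*(-1)*conj(-1) + 1*(-3)*conj(1) + 1*(-1)*conj(-1)]
      = (1/4)[(5) + (1) + (-3) + (1)] = 4/4 = 1
  <chi_rho, chi_4> = (1/4)[1*(5)*conj(1) + 1*(-1)*conj(-1) + 1*(-3)*conj(-1) + 1*(-1)*conj(1)]
      = (1/4)[(5) + (1) + (3) + (-1)] = 8/4 = 2
Dimension check: dim(rho) = sum (mult * dim) = 0*1 + 2*1 + 1*1 + 2*1 = 5 = chi_rho(e) = 5.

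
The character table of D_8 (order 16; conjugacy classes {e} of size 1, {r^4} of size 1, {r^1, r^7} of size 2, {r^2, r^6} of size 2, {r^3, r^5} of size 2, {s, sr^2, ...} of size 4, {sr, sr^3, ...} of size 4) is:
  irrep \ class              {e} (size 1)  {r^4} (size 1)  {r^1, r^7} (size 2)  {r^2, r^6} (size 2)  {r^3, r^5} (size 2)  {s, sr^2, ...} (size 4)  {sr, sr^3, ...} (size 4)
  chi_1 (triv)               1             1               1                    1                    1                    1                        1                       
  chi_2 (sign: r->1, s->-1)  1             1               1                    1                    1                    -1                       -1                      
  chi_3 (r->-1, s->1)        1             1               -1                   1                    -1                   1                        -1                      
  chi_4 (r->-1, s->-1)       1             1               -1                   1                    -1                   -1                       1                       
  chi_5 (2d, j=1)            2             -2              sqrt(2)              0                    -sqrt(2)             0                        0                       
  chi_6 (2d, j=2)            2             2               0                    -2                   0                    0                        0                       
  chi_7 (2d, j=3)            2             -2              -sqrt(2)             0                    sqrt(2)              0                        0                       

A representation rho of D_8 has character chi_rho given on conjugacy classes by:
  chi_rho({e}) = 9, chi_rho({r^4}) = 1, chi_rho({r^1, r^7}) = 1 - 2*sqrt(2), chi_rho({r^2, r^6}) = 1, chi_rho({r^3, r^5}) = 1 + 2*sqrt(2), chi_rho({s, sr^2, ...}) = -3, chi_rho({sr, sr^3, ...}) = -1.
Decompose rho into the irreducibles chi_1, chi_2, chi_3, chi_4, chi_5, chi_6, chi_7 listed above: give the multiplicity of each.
Multiplicities: chi_1: 0, chi_2: 2, chi_3: 0, chi_4: 1, chi_5: 0, chi_6: 1, chi_7: 2.

Working: Use <chi_rho, chi> = (1/|G|) sum_C |C| * chi_rho(C) * conj(chi(C)) with |G| = 16 for each irreducible chi in the table:
  <chi_rho, chi_1> = (1/16)[1*(9)*conj(1) + 1*(1)*conj(1) + 2*(1 - 2*sqrt(2))*conj(1) + 2*(1)*conj(1) + 2*(1 + 2*sqrt(2))*conj(1) + 4*(-3)*conj(1) + 4*(-1)*conj(1)]
      = (1/16)[(9) + (1) + (2 - 4*sqrt(2)) + (2) + (2 + 4*sqrt(2)) + (-12) + (-4)] = 0/16 = 0
  <chi_rho, chi_2> = (1/16)[1*(9)*conj(1) + 1*(1)*conj(1) + 2*(1 - 2*sqrt(2))*conj(1) + 2*(1)*conj(1) + 2*(1 + 2*sqrt(2))*conj(1) + 4*(-3)*conj(-1) + 4*(-1)*conj(-1)]
      = (1/16)[(9) + (1) + (2 - 4*sqrt(2)) + (2) + (2 + 4*sqrt(2)) + (12) + (4)] = 32/16 = 2
  <chi_rho, chi_3> = (1/16)[1*(9)*conj(1) + 1*(1)*conj(1) + 2*(1 - 2*sqrt(2))*conj(-1) + 2*(1)*conj(1) + 2*(1 + 2*sqrt(2))*conj(-1) + 4*(-3)*conj(1) + 4*(-1)*conj(-1)]
      = (1/16)[(9) + (1) + (-2 + 4*sqrt(2)) + (2) + (-4*sqrt(2) - 2) + (-12) + (4)] = 0/16 = 0
  <chi_rho, chi_4> = (1/16)[1*(9)*conj(1) + 1*(1)*conj(1) + 2*(1 - 2*sqrt(2))*conj(-1) + 2*(1)*conj(1) + 2*(1 + 2*sqrt(2))*conj(-1) + 4*(-3)*conj(-1) + 4*(-1)*conj(1)]
      = (1/16)[(9) + (1) + (-2 + 4*sqrt(2)) + (2) + (-4*sqrt(2) - 2) + (12) + (-4)] = 16/16 = 1
  <chi_rho, chi_5> = (1/16)[1*(9)*conj(2) + 1*(1)*conj(-2) + 2*(1 - 2*sqrt(2))*conj(sqrt(2)) + 2*(1)*conj(0) + 2*(1 + 2*sqrt(2))*conj(-sqrt(2)) + 4*(-3)*conj(0) + 4*(-1)*conj(0)]
      = (1/16)[(18) + (-2) + (-8 + 2*sqrt(2)) + (0) + (-8 - 2*sqrt(2)) + (0) + (0)] = 0/16 = 0
  <chi_rho, chi_6> = (1/16)[1*(9)*conj(2) + 1*(1)*conj(2) + 2*(1 - 2*sqrt(2))*conj(0) + 2*(1)*conj(-2) + 2*(1 + 2*sqrt(2))*conj(0) + 4*(-3)*conj(0) + 4*(-1)*conj(0)]
      = (1/16)[(18) + (2) + (0) + (-4) + (0) + (0) + (0)] = 16/16 = 1
  <chi_rho, chi_7> = (1/16)[1*(9)*conj(2) + 1*(1)*conj(-2) + 2*(1 - 2*sqrt(2))*conj(-sqrt(2)) + 2*(1)*conj(0) + 2*(1 + 2*sqrt(2))*conj(sqrt(2)) + 4*(-3)*conj(0) + 4*(-1)*conj(0)]
      = (1/16)[(18) + (-2) + (8 - 2*sqrt(2)) + (0) + (2*sqrt(2) + 8) + (0) + (0)] = 32/16 = 2
Dimension check: dim(rho) = sum (mult * dim) = 0*1 + 2*1 + 0*1 + 1*1 + 0*2 + 1*2 + 2*2 = 9 = chi_rho(e) = 9.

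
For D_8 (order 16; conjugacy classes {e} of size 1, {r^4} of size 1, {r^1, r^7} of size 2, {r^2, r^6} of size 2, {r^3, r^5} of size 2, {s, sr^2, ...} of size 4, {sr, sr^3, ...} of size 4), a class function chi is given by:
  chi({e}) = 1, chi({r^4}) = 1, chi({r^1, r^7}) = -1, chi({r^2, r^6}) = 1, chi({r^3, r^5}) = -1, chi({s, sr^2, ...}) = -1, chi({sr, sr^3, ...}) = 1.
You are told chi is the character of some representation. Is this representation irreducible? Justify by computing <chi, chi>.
Irreducible: <chi, chi> = 1.

Justification: <chi, chi> = (1/|G|) sum_C |C| * |chi(C)|^2 = (1/16)[1*|1|^2 + 1*|1|^2 + 2*|-1|^2 + 2*|1|^2 + 2*|-1|^2 + 4*|-1|^2 + 4*|1|^2]
  = (1/16)[(1) + (1) + (2) + (2) + (2) + (4) + (4)] = 16/16 = 1.
A character is irreducible iff <chi, chi> = 1, so this representation is irreducible.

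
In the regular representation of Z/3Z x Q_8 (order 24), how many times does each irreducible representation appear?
Each irreducible V_i of dimension d_i appears with multiplicity d_i, i.e. rho_reg = (direct sum over all irreducibles V_i) d_i V_i. The irreducible dimensions for Z/3Z x Q_8 are 1, 1, 1, 1, 1, 1, 1, 1, 1, 1, 1, 1, 2, 2, 2: 12 irreducibles of dimension 1, each with multiplicity 1; 3 irreducibles of dimension 2, each with multiplicity 2. Total dimension 12*1*1 + 3*2*2 = 24 = |G|.

Proof sketch: General theorem: in the regular representation of a finite group G, each irreducible appears with multiplicity equal to its dimension. Check: dim(rho_reg) = sum d_i^2 = 1 + 1 + 1 + 1 + 1 + 1 + 1 + 1 + 1 + 1 + 1 + 1 + 4 + 4 + 4 = 24 = |G|.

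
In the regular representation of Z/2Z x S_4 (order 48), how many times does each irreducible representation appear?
Each irreducible V_i of dimension d_i appears with multiplicity d_i, i.e. rho_reg = (direct sum over all irreducibles V_i) d_i V_i. The irreducible dimensions for Z/2Z x S_4 are 1, 1, 1, 1, 2, 2, 3, 3, 3, 3: 4 irreducibles of dimension 1, each with multiplicity 1; 2 irreducibles of dimension 2, each with multiplicity 2; 4 irreducibles of dimension 3, each with multiplicity 3. Total dimension 4*1*1 + 2*2*2 + 4*3*3 = 48 = |G|.

Why: General theorem: in the regular representation of a finite group G, each irreducible appears with multiplicity equal to its dimension. Check: dim(rho_reg) = sum d_i^2 = 1 + 1 + 1 + 1 + 4 + 4 + 9 + 9 + 9 + 9 = 48 = |G|.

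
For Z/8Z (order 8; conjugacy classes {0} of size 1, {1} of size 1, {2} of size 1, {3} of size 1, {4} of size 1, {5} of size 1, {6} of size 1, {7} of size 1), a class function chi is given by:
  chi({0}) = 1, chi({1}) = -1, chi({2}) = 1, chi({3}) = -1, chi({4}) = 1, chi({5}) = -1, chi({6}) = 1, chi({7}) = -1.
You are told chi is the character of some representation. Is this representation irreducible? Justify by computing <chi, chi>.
Irreducible: <chi, chi> = 1.

Details: <chi, chi> = (1/|G|) sum_C |C| * |chi(C)|^2 = (1/8)[1*|1|^2 + 1*|-1|^2 + 1*|1|^2 + 1*|-1|^2 + 1*|1|^2 + 1*|-1|^2 + 1*|1|^2 + 1*|-1|^2]
  = (1/8)[(1) + (1) + (1) + (1) + (1) + (1) + (1) + (1)] = 8/8 = 1.
(Exp terms are combined using exp(i*s)*conj(exp(i*t)) = exp(i*(s-t)), and sums of them are collapsed using the identity that for every m > 1 the m distinct m-th roots of unity sum to 0, e.g. 1 + exp(2*I*pi/3) + exp(-2*I*pi/3) = 0.)
A character is irreducible iff <chi, chi> = 1, so this representation is irreducible.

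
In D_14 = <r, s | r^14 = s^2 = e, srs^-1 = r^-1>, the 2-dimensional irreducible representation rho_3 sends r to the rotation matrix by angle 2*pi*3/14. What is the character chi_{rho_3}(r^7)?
chi_{rho_3}(r^7) = 2*cos(2*pi*3*7/14) = -2

Details: rho_3(r^7) is rotation by angle 2*pi*3*7/14, whose trace is 2*cos(2*pi*3*7/14) = -2.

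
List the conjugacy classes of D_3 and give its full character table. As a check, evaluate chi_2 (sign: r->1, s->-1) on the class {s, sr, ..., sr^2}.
Conjugacy classes: {e} of size 1, {r^1, r^2} of size 2, {s, sr, ..., sr^2} of size 3.
Character table:
  irrep \ class              {e} (size 1)  {r^1, r^2} (size 2)  {s, sr, ..., sr^2} (size 3)
  chi_1 (triv)               1             1                    1                          
  chi_2 (sign: r->1, s->-1)  1             1                    -1                         
  chi_3 (2d, j=1)            2             -1                   0                          

Spot check: chi_2 (sign: r->1, s->-1) on {s, sr, ..., sr^2} = -1.

D_3 has order 2*3 = 6 with 3 conjugacy classes, hence 3 irreducibles. Sum of squared dims 1 + 1 + 4 = 6 = |G|. Linear characters come from the abelianisation; the 2-dimensional irreps have character r^k -> 2*cos(2*pi*j*k/3), reflections -> 0.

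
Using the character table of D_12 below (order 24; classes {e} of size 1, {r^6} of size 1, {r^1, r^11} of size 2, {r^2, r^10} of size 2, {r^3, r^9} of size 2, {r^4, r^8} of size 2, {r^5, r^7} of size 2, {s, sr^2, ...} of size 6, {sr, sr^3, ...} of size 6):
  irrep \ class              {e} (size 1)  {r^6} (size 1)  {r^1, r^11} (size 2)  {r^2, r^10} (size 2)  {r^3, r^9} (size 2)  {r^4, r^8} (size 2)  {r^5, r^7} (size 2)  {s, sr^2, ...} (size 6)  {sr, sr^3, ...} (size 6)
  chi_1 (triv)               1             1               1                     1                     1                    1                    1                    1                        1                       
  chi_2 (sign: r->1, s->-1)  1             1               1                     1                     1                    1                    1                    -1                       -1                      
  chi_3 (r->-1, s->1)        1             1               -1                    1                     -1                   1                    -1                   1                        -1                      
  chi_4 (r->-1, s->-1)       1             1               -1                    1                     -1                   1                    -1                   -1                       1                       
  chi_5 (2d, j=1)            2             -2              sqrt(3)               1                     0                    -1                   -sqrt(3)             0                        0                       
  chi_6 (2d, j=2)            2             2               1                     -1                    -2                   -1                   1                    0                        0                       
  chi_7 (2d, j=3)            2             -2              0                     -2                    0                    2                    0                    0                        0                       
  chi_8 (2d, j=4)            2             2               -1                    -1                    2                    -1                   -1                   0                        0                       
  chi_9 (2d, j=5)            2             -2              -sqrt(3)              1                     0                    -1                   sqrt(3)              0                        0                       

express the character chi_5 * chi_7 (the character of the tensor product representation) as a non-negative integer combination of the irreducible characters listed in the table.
chi_5 tensor chi_7 = chi_6 + chi_8 (all other irreducibles have multiplicity 0).

Derivation: The character of a tensor product is the pointwise product (chi_5 * chi_7)(C) = chi_5(C) * chi_7(C):
  {e}: (2)*(2), {r^6}: (-2)*(-2), {r^1, r^11}: (sqrt(3))*(0), {r^2, r^10}: (1)*(-2), {r^3, r^9}: (0)*(0), {r^4, r^8}: (-1)*(2), {r^5, r^7}: (-sqrt(3))*(0), {s, sr^2, ...}: (0)*(0), {sr, sr^3, ...}: (0)*(0)
so (chi_5 * chi_7) takes values
  {e} -> 4, {r^6} -> 4, {r^1, r^11} -> 0, {r^2, r^10} -> -2, {r^3, r^9} -> 0, {r^4, r^8} -> -2, {r^5, r^7} -> 0, {s, sr^2, ...} -> 0, {sr, sr^3, ...} -> 0.
Now take the inner product of this character with each irreducible chi from the table, <chi_5*chi_7, chi> = (1/24) sum_C |C| (chi_5*chi_7)(C) conj(chi(C)):
  <chi_5*chi_7, chi_1> = (1/24)[1*(4)*conj(1) + 1*(4)*conj(1) + 2*(0)*conj(1) + 2*(-2)*conj(1) + 2*(0)*conj(1) + 2*(-2)*conj(1) + 2*(0)*conj(1) + 6*(0)*conj(1) + 6*(0)*conj(1)]
      = (1/24)[(4) + (4) + (0) + (-4) + (0) + (-4) + (0) + (0) + (0)] = 0/24 = 0
  <chi_5*chi_7, chi_2> = (1/24)[1*(4)*conj(1) + 1*(4)*conj(1) + 2*(0)*conj(1) + 2*(-2)*conj(1) + 2*(0)*conj(1) + 2*(-2)*conj(1) + 2*(0)*conj(1) + 6*(0)*conj(-1) + 6*(0)*conj(-1)]
      = (1/24)[(4) + (4) + (0) + (-4) + (0) + (-4) + (0) + (0) + (0)] = 0/24 = 0
  <chi_5*chi_7, chi_3> = (1/24)[1*(4)*conj(1) + 1*(4)*conj(1) + 2*(0)*conj(-1) + 2*(-2)*conj(1) + 2*(0)*conj(-1) + 2*(-2)*conj(1) + 2*(0)*conj(-1) + 6*(0)*conj(1) + 6*(0)*conj(-1)]
      = (1/24)[(4) + (4) + (0) + (-4) + (0) + (-4) + (0) + (0) + (0)] = 0/24 = 0
  <chi_5*chi_7, chi_4> = (1/24)[1*(4)*conj(1) + 1*(4)*conj(1) + 2*(0)*conj(-1) + 2*(-2)*conj(1) + 2*(0)*conj(-1) + 2*(-2)*conj(1) + 2*(0)*conj(-1) + 6*(0)*conj(-1) + 6*(0)*conj(1)]
      = (1/24)[(4) + (4) + (0) + (-4) + (0) + (-4) + (0) + (0) + (0)] = 0/24 = 0
  <chi_5*chi_7, chi_5> = (1/24)[1*(4)*conj(2) + 1*(4)*conj(-2) + 2*(0)*conj(sqrt(3)) + 2*(-2)*conj(1) + 2*(0)*conj(0) + 2*(-2)*conj(-1) + 2*(0)*conj(-sqrt(3)) + 6*(0)*conj(0) + 6*(0)*conj(0)]
      = (1/24)[(8) + (-8) + (0) + (-4) + (0) + (4) + (0) + (0) + (0)] = 0/24 = 0
  <chi_5*chi_7, chi_6> = (1/24)[1*(4)*conj(2) + 1*(4)*conj(2) + 2*(0)*conj(1) + 2*(-2)*conj(-1) + 2*(0)*conj(-2) + 2*(-2)*conj(-1) + 2*(0)*conj(1) + 6*(0)*conj(0) + 6*(0)*conj(0)]
      = (1/24)[(8) + (8) + (0) + (4) + (0) + (4) + (0) + (0) + (0)] = 24/24 = 1
  <chi_5*chi_7, chi_7> = (1/24)[1*(4)*conj(2) + 1*(4)*conj(-2) + 2*(0)*conj(0) + 2*(-2)*conj(-2) + 2*(0)*conj(0) + 2*(-2)*conj(2) + 2*(0)*conj(0) + 6*(0)*conj(0) + 6*(0)*conj(0)]
      = (1/24)[(8) + (-8) + (0) + (8) + (0) + (-8) + (0) + (0) + (0)] = 0/24 = 0
  <chi_5*chi_7, chi_8> = (1/24)[1*(4)*conj(2) + 1*(4)*conj(2) + 2*(0)*conj(-1) + 2*(-2)*conj(-1) + 2*(0)*conj(2) + 2*(-2)*conj(-1) + 2*(0)*conj(-1) + 6*(0)*conj(0) + 6*(0)*conj(0)]
      = (1/24)[(8) + (8) + (0) + (4) + (0) + (4) + (0) + (0) + (0)] = 24/24 = 1
  <chi_5*chi_7, chi_9> = (1/24)[1*(4)*conj(2) + 1*(4)*conj(-2) + 2*(0)*conj(-sqrt(3)) + 2*(-2)*conj(1) + 2*(0)*conj(0) + 2*(-2)*conj(-1) + 2*(0)*conj(sqrt(3)) + 6*(0)*conj(0) + 6*(0)*conj(0)]
      = (1/24)[(8) + (-8) + (0) + (-4) + (0) + (4) + (0) + (0) + (0)] = 0/24 = 0
Hence the multiplicities are chi_6: 1, chi_8: 1. Dimension check: dim(chi_5)*dim(chi_7) = 2*2 = 4 and sum (mult * dim) = 1*2 + 1*2 = 4.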